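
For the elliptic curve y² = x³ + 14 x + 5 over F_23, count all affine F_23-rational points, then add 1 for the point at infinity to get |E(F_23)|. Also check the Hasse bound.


Affine points = {(2, 8), (2, 15), (5, 4), (5, 19), (6, 11), (6, 12), (7, 3), (7, 20), (8, 10), (8, 13), (9, 3), (9, 20), (10, 8), (10, 15), (11, 8), (11, 15), (14, 1), (14, 22), (15, 5), (15, 18), (16, 1), (16, 22), (17, 2), (17, 21), (19, 0), (22, 6), (22, 17)}; affine count = 27; |E(F_23)| = 28.

Discriminant check: Δ ∝ 4a³ + 27b² = 4·14³ + 27·5² = 4·2744 + 27·25 ≡ 13 (mod 23). Nonzero ⇒ E is nonsingular.
For each x ∈ F_23, compute rhs = x³ + 14·x + 5 mod 23, then count y ∈ F_23 with y² ≡ rhs.
  x = 0: rhs = 5, matching y values: none (0 points).
  x = 1: rhs = 20, matching y values: none (0 points).
  x = 2: rhs = 18, matching y values: 8, 15 (2 points).
  x = 3: rhs = 5, matching y values: none (0 points).
  x = 4: rhs = 10, matching y values: none (0 points).
  x = 5: rhs = 16, matching y values: 4, 19 (2 points).
  x = 6: rhs = 6, matching y values: 11, 12 (2 points).
  x = 7: rhs = 9, matching y values: 3, 20 (2 points).
  x = 8: rhs = 8, matching y values: 10, 13 (2 points).
  x = 9: rhs = 9, matching y values: 3, 20 (2 points).
  x = 10: rhs = 18, matching y values: 8, 15 (2 points).
  x = 11: rhs = 18, matching y values: 8, 15 (2 points).
  x = 12: rhs = 15, matching y values: none (0 points).
  x = 13: rhs = 15, matching y values: none (0 points).
  x = 14: rhs = 1, matching y values: 1, 22 (2 points).
  x = 15: rhs = 2, matching y values: 5, 18 (2 points).
  x = 16: rhs = 1, matching y values: 1, 22 (2 points).
  x = 17: rhs = 4, matching y values: 2, 21 (2 points).
  x = 18: rhs = 17, matching y values: none (0 points).
  x = 19: rhs = 0, matching y values: 0 (1 points).
  x = 20: rhs = 5, matching y values: none (0 points).
  x = 21: rhs = 15, matching y values: none (0 points).
  x = 22: rhs = 13, matching y values: 6, 17 (2 points).
Total affine count: 27.
Full point count |E(F_23)| = 27 + 1 = 28.
Hasse bound: |28 − (23+1)| = |4| = 4 ≤ 2√23 ≈ 9.5917 ✓.


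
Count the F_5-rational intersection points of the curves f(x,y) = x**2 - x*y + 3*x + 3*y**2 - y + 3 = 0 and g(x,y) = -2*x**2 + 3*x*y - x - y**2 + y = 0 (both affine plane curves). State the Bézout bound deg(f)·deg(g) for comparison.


Common zeros: {(0, 1), (3, 2)}; count = 2; Bézout bound = 4.

deg(f) = 2, deg(g) = 2, so Bézout bound = 4.
Scan x ∈ F_5. For each x, list the y ∈ F_5 with f(x, y) ≡ 0 and those with g(x, y) ≡ 0 (mod 5); the common zeros in that column are the intersection.
  x = 0: f ≡ 0 at y ∈ {1}; g ≡ 0 at y ∈ {0, 1}; common: {1}.
  x = 1: f ≡ 0 at y ∈ {2}; g ≡ 0 at y ∈ {1, 3}; common: ∅.
  x = 2: f ≡ 0 at y ∈ ∅; g ≡ 0 at y ∈ {0, 2}; common: ∅.
  x = 3: f ≡ 0 at y ∈ {1, 2}; g ≡ 0 at y ∈ {2, 3}; common: {2}.
  x = 4: f ≡ 0 at y ∈ ∅; g ≡ 0 at y ∈ {4}; common: ∅.
Collecting: common zeros = {(0, 1), (3, 2)}, so the count is 2.
Comparison with the Bézout bound: 2 ≤ 4 = deg(f)·deg(g), as expected for curves with no common component (the affine F_5-count falls short of the bound because intersections may lie at infinity, over extension fields, or carry multiplicity).


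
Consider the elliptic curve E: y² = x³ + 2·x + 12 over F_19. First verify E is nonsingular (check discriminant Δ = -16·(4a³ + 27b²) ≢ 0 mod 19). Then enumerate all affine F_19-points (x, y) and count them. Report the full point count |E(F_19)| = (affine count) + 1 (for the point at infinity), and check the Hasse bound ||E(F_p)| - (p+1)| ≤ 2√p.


Affine points = {(2, 9), (2, 10), (3, 8), (3, 11), (10, 5), (10, 14), (11, 4), (11, 15), (12, 4), (12, 15), (15, 4), (15, 15), (16, 6), (16, 13), (17, 0), (18, 3), (18, 16)}; affine count = 17; |E(F_19)| = 18.

Discriminant check: Δ ∝ 4a³ + 27b² = 4·2³ + 27·12² = 4·8 + 27·144 ≡ 6 (mod 19). Nonzero ⇒ E is nonsingular.
For each x ∈ F_19, compute rhs = x³ + 2·x + 12 mod 19, then count y ∈ F_19 with y² ≡ rhs.
  x = 0: rhs = 12, matching y values: none (0 points).
  x = 1: rhs = 15, matching y values: none (0 points).
  x = 2: rhs = 5, matching y values: 9, 10 (2 points).
  x = 3: rhs = 7, matching y values: 8, 11 (2 points).
  x = 4: rhs = 8, matching y values: none (0 points).
  x = 5: rhs = 14, matching y values: none (0 points).
  x = 6: rhs = 12, matching y values: none (0 points).
  x = 7: rhs = 8, matching y values: none (0 points).
  x = 8: rhs = 8, matching y values: none (0 points).
  x = 9: rhs = 18, matching y values: none (0 points).
  x = 10: rhs = 6, matching y values: 5, 14 (2 points).
  x = 11: rhs = 16, matching y values: 4, 15 (2 points).
  x = 12: rhs = 16, matching y values: 4, 15 (2 points).
  x = 13: rhs = 12, matching y values: none (0 points).
  x = 14: rhs = 10, matching y values: none (0 points).
  x = 15: rhs = 16, matching y values: 4, 15 (2 points).
  x = 16: rhs = 17, matching y values: 6, 13 (2 points).
  x = 17: rhs = 0, matching y values: 0 (1 points).
  x = 18: rhs = 9, matching y values: 3, 16 (2 points).
Total affine count: 17.
Full point count |E(F_19)| = 17 + 1 = 18.
Hasse bound: |18 − (19+1)| = |-2| = 2 ≤ 2√19 ≈ 8.7178 ✓.


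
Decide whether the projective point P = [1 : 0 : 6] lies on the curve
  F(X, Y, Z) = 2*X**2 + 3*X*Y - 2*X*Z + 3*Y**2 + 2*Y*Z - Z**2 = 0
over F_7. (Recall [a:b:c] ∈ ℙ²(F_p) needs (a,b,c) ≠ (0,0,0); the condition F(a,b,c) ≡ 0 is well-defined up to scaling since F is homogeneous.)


F(1,0,6) ≡ 3 (mod 7); P is NOT on the curve.

Evaluate F(1, 0, 6) term-by-term (mod 7).
  2*X**2 ↦ 2·1·1·1 = 2
  3*X*Y ↦ 3·1·0·1 = 0
  -2*X*Z ↦ -2·1·1·6 = -12
  3*Y**2 ↦ 3·1·0·1 = 0
  2*Y*Z ↦ 2·1·0·6 = 0
  -Z**2 ↦ -1·1·1·36 = -36
Sum: F(1, 0, 6) = (2) + (0) + (-12) + (0) + (0) + (-36) = -46.
Reducing mod 7: -46 ≡ 3 (mod 7).
Since F(a, b, c) ≡ 3 ≠ 0 (mod 7), P does NOT lie on the curve.


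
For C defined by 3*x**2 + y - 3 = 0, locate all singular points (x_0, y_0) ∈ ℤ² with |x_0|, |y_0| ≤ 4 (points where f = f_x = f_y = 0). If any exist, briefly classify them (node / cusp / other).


No singular points in the scanned grid; C is smooth there.

Compute partial derivatives:
  f_x = 6*x.
  f_y = 1.
f_y = 1 is a nonzero constant, so f_y never vanishes: no point (x, y) can satisfy f = f_x = f_y = 0. In particular no (x, y) ∈ {−4, ..., 4}² is singular; the curve is smooth.


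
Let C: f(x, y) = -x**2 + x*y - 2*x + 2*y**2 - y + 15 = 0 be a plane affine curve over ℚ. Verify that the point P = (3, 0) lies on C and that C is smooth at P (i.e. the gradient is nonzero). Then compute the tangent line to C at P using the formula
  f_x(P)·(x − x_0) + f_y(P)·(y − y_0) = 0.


Tangent line at P: -8*x + 2*y + 24 = 0.

Step 1: f(3, 0) = 0, so P lies on C.
Step 2: partial derivatives
  f_x(x, y) = -2*x + y - 2, f_y(x, y) = x + 4*y - 1.
  f_x(P) = -8, f_y(P) = 2 (gradient nonzero, so P is smooth).
Step 3: tangent line at P: -8·(x − 3) + 2·(y − 0) = 0.
Expanding: -8*x + 2*y + 24 = 0.


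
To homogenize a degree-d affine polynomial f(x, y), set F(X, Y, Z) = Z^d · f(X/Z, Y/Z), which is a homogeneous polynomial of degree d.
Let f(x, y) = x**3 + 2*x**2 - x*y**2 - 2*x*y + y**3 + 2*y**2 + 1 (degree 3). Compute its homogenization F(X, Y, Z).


F(X, Y, Z) = X**3 + 2*X**2*Z - X*Y**2 - 2*X*Y*Z + Y**3 + 2*Y**2*Z + Z**3

deg(f) = 3.
Substitute x = X/Z, y = Y/Z into f, then multiply by Z^3.
  monomial 1·x^3·y^0 ↦ 1·X^3·Y^0·Z^0.
  monomial 2·x^2·y^0 ↦ 2·X^2·Y^0·Z^1.
  monomial -1·x^1·y^2 ↦ -1·X^1·Y^2·Z^0.
  monomial -2·x^1·y^1 ↦ -2·X^1·Y^1·Z^1.
  monomial 1·x^0·y^3 ↦ 1·X^0·Y^3·Z^0.
  monomial 2·x^0·y^2 ↦ 2·X^0·Y^2·Z^1.
  monomial 1·x^0·y^0 ↦ 1·X^0·Y^0·Z^3.
Collecting: F(X, Y, Z) = X**3 + 2*X**2*Z - X*Y**2 - 2*X*Y*Z + Y**3 + 2*Y**2*Z + Z**3.


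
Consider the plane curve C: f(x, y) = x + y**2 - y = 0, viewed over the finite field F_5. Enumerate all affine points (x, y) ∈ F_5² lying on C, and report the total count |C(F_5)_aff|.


Affine F_5-points: {(0, 0), (0, 1), (3, 2), (3, 4), (4, 3)}; count = 5.

For each of the 25 pairs (x, y) ∈ F_5², evaluate f(x, y) mod 5. Record the zeros.
  x = 0: [0↦0, 1↦0, 2↦2, 3↦1, 4↦2]  zeros at y ∈ {0, 1}
  x = 1: [0↦1, 1↦1, 2↦3, 3↦2, 4↦3]  zeros at y ∈ ∅
  x = 2: [0↦2, 1↦2, 2↦4, 3↦3, 4↦4]  zeros at y ∈ ∅
  x = 3: [0↦3, 1↦3, 2↦0, 3↦4, 4↦0]  zeros at y ∈ {2, 4}
  x = 4: [0↦4, 1↦4, 2↦1, 3↦0, 4↦1]  zeros at y ∈ {3}
Collecting zeros: affine points = {(0, 0), (0, 1), (3, 2), (3, 4), (4, 3)}.
Total count |C(F_5)_aff| = 5.


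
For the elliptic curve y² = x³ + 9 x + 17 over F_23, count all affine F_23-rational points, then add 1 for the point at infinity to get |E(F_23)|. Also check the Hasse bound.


Affine points = {(1, 2), (1, 21), (3, 5), (3, 18), (4, 5), (4, 18), (5, 7), (5, 16), (7, 3), (7, 20), (8, 7), (8, 16), (10, 7), (10, 16), (12, 6), (12, 17), (13, 10), (13, 13), (14, 9), (14, 14), (15, 10), (15, 13), (16, 5), (16, 18), (17, 0), (18, 10), (18, 13), (19, 3), (19, 20), (20, 3), (20, 20)}; affine count = 31; |E(F_23)| = 32.

Discriminant check: Δ ∝ 4a³ + 27b² = 4·9³ + 27·17² = 4·729 + 27·289 ≡ 1 (mod 23). Nonzero ⇒ E is nonsingular.
For each x ∈ F_23, compute rhs = x³ + 9·x + 17 mod 23, then count y ∈ F_23 with y² ≡ rhs.
  x = 0: rhs = 17, matching y values: none (0 points).
  x = 1: rhs = 4, matching y values: 2, 21 (2 points).
  x = 2: rhs = 20, matching y values: none (0 points).
  x = 3: rhs = 2, matching y values: 5, 18 (2 points).
  x = 4: rhs = 2, matching y values: 5, 18 (2 points).
  x = 5: rhs = 3, matching y values: 7, 16 (2 points).
  x = 6: rhs = 11, matching y values: none (0 points).
  x = 7: rhs = 9, matching y values: 3, 20 (2 points).
  x = 8: rhs = 3, matching y values: 7, 16 (2 points).
  x = 9: rhs = 22, matching y values: none (0 points).
  x = 10: rhs = 3, matching y values: 7, 16 (2 points).
  x = 11: rhs = 21, matching y values: none (0 points).
  x = 12: rhs = 13, matching y values: 6, 17 (2 points).
  x = 13: rhs = 8, matching y values: 10, 13 (2 points).
  x = 14: rhs = 12, matching y values: 9, 14 (2 points).
  x = 15: rhs = 8, matching y values: 10, 13 (2 points).
  x = 16: rhs = 2, matching y values: 5, 18 (2 points).
  x = 17: rhs = 0, matching y values: 0 (1 points).
  x = 18: rhs = 8, matching y values: 10, 13 (2 points).
  x = 19: rhs = 9, matching y values: 3, 20 (2 points).
  x = 20: rhs = 9, matching y values: 3, 20 (2 points).
  x = 21: rhs = 14, matching y values: none (0 points).
  x = 22: rhs = 7, matching y values: none (0 points).
Total affine count: 31.
Full point count |E(F_23)| = 31 + 1 = 32.
Hasse bound: |32 − (23+1)| = |8| = 8 ≤ 2√23 ≈ 9.5917 ✓.


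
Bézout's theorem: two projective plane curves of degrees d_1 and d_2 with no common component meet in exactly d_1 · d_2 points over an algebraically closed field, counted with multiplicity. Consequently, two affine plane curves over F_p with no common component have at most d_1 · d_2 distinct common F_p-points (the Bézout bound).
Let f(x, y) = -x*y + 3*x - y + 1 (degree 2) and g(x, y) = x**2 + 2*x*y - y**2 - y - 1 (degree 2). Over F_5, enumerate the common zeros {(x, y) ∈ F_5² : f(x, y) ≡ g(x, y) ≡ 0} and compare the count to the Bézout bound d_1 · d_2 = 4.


Common zeros: ∅; count = 0; Bézout bound = 4.

deg(f) = 2, deg(g) = 2, so Bézout bound = 4.
Scan x ∈ F_5. For each x, list the y ∈ F_5 with f(x, y) ≡ 0 and those with g(x, y) ≡ 0 (mod 5); the common zeros in that column are the intersection.
  x = 0: f ≡ 0 at y ∈ {1}; g ≡ 0 at y ∈ ∅; common: ∅.
  x = 1: f ≡ 0 at y ∈ {2}; g ≡ 0 at y ∈ {0, 1}; common: ∅.
  x = 2: f ≡ 0 at y ∈ {4}; g ≡ 0 at y ∈ {1, 2}; common: ∅.
  x = 3: f ≡ 0 at y ∈ {0}; g ≡ 0 at y ∈ ∅; common: ∅.
  x = 4: f ≡ 0 at y ∈ ∅; g ≡ 0 at y ∈ {0, 2}; common: ∅.
Collecting: common zeros = ∅, so the count is 0.
Comparison with the Bézout bound: 0 ≤ 4 = deg(f)·deg(g), as expected for curves with no common component (the affine F_5-count falls short of the bound because intersections may lie at infinity, over extension fields, or carry multiplicity).


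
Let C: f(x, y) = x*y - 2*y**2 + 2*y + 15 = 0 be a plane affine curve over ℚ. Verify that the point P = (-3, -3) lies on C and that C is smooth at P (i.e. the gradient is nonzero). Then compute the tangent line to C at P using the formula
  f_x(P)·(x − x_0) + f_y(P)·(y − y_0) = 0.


Tangent line at P: -3*x + 11*y + 24 = 0.

Step 1: f(-3, -3) = 0, so P lies on C.
Step 2: partial derivatives
  f_x(x, y) = y, f_y(x, y) = x - 4*y + 2.
  f_x(P) = -3, f_y(P) = 11 (gradient nonzero, so P is smooth).
Step 3: tangent line at P: -3·(x − -3) + 11·(y − -3) = 0.
Expanding: -3*x + 11*y + 24 = 0.


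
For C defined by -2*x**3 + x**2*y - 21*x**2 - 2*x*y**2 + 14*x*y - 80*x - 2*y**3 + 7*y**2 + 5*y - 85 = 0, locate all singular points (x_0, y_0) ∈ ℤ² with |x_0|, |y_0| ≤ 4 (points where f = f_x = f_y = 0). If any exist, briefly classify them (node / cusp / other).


Singular points: {(-3, 2)}; classification: node.

Compute partial derivatives:
  f_x = -6*x**2 + 2*x*y - 42*x - 2*y**2 + 14*y - 80.
  f_y = x**2 - 4*x*y + 14*x - 6*y**2 + 14*y + 5.
Scan x_0 ∈ {−4, ..., 4}. For each x_0, f_y(x_0, y) is a polynomial in y; find its integer roots y ∈ {−4, ..., 4}, then test f_x and f at those candidates.
  x = -4: f_y(-4, y) = -6*y**2 + 30*y - 35; no integer root y with |y| ≤ 4.
  x = -3: f_y(-3, y) = -6*y**2 + 26*y - 28; vanishes at y ∈ {2}. (-3, 2): f_x = 0, f = 0 — SINGULAR.
  x = -2: f_y(-2, y) = -6*y**2 + 22*y - 19; no integer root y with |y| ≤ 4.
  x = -1: f_y(-1, y) = -6*y**2 + 18*y - 8; no integer root y with |y| ≤ 4.
  x = 0: f_y(0, y) = -6*y**2 + 14*y + 5; no integer root y with |y| ≤ 4.
  x = 1: f_y(1, y) = -6*y**2 + 10*y + 20; no integer root y with |y| ≤ 4.
  x = 2: f_y(2, y) = -6*y**2 + 6*y + 37; no integer root y with |y| ≤ 4.
  x = 3: f_y(3, y) = -6*y**2 + 2*y + 56; no integer root y with |y| ≤ 4.
  x = 4: f_y(4, y) = -6*y**2 - 2*y + 77; no integer root y with |y| ≤ 4.
Only singular point on the grid: (-3, 2).
Classify: substitute x = -3 + u, y = 2 + v and expand: f = -2*u**3 + u**2*v - u**2 - 2*u*v**2 - 2*v**3 + v**2.
No constant or linear terms (consistent with a singular point). Quadratic part: -u**2 + v**2. Cubic part: -2*u**3 + u**2*v - 2*u*v**2 - 2*v**3.
The quadratic part v**2 - u**2 = (v − u)(v + u) splits into two distinct linear factors, so there are two distinct tangent lines y − 2 = ±(x − -3) — this is a node (ordinary double point).
Classification: node.


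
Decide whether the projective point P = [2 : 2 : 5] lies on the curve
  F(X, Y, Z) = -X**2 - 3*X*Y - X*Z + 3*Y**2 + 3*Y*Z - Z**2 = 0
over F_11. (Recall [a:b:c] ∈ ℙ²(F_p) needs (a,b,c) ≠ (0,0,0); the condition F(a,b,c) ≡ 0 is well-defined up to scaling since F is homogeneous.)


F(2,2,5) ≡ 2 (mod 11); P is NOT on the curve.

Evaluate F(2, 2, 5) term-by-term (mod 11).
  -X**2 ↦ -1·4·1·1 = -4
  -3*X*Y ↦ -3·2·2·1 = -12
  -X*Z ↦ -1·2·1·5 = -10
  3*Y**2 ↦ 3·1·4·1 = 12
  3*Y*Z ↦ 3·1·2·5 = 30
  -Z**2 ↦ -1·1·1·25 = -25
Sum: F(2, 2, 5) = (-4) + (-12) + (-10) + (12) + (30) + (-25) = -9.
Reducing mod 11: -9 ≡ 2 (mod 11).
Since F(a, b, c) ≡ 2 ≠ 0 (mod 11), P does NOT lie on the curve.


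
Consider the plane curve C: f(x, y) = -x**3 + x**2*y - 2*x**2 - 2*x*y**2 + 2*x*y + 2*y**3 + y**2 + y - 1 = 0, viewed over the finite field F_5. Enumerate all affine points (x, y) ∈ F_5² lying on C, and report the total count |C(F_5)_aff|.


Affine F_5-points: {(0, 3), (2, 2)}; count = 2.

For each of the 25 pairs (x, y) ∈ F_5², evaluate f(x, y) mod 5. Record the zeros.
  x = 0: [0↦4, 1↦3, 2↦1, 3↦0, 4↦2]  zeros at y ∈ {3}
  x = 1: [0↦1, 1↦1, 2↦1, 3↦3, 4↦4]  zeros at y ∈ ∅
  x = 2: [0↦3, 1↦1, 2↦0, 3↦2, 4↦4]  zeros at y ∈ {2}
  x = 3: [0↦4, 1↦2, 2↦2, 3↦1, 4↦1]  zeros at y ∈ ∅
  x = 4: [0↦3, 1↦3, 2↦1, 3↦4, 4↦4]  zeros at y ∈ ∅
Collecting zeros: affine points = {(0, 3), (2, 2)}.
Total count |C(F_5)_aff| = 2.


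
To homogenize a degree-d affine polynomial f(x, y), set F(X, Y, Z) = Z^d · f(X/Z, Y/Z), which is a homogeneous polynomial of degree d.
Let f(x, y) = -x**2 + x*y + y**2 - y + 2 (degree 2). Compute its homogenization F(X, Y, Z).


F(X, Y, Z) = -X**2 + X*Y + Y**2 - Y*Z + 2*Z**2

deg(f) = 2.
Substitute x = X/Z, y = Y/Z into f, then multiply by Z^2.
  monomial -1·x^2·y^0 ↦ -1·X^2·Y^0·Z^0.
  monomial 1·x^1·y^1 ↦ 1·X^1·Y^1·Z^0.
  monomial 1·x^0·y^2 ↦ 1·X^0·Y^2·Z^0.
  monomial -1·x^0·y^1 ↦ -1·X^0·Y^1·Z^1.
  monomial 2·x^0·y^0 ↦ 2·X^0·Y^0·Z^2.
Collecting: F(X, Y, Z) = -X**2 + X*Y + Y**2 - Y*Z + 2*Z**2.


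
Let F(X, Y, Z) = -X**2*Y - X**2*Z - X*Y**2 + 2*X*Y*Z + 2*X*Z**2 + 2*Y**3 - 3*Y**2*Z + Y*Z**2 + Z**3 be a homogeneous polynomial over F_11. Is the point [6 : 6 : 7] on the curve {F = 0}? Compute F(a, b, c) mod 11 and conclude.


F(6,6,7) ≡ 6 (mod 11); P is NOT on the curve.

Evaluate F(6, 6, 7) term-by-term (mod 11).
  -X**2*Y ↦ -1·36·6·1 = -216
  -X**2*Z ↦ -1·36·1·7 = -252
  -X*Y**2 ↦ -1·6·36·1 = -216
  2*X*Y*Z ↦ 2·6·6·7 = 504
  2*X*Z**2 ↦ 2·6·1·49 = 588
  2*Y**3 ↦ 2·1·216·1 = 432
  -3*Y**2*Z ↦ -3·1·36·7 = -756
  Y*Z**2 ↦ 1·1·6·49 = 294
  Z**3 ↦ 1·1·1·343 = 343
Sum: F(6, 6, 7) = (-216) + (-252) + (-216) + (504) + (588) + (432) + (-756) + (294) + (343) = 721.
Reducing mod 11: 721 ≡ 6 (mod 11).
Since F(a, b, c) ≡ 6 ≠ 0 (mod 11), P does NOT lie on the curve.


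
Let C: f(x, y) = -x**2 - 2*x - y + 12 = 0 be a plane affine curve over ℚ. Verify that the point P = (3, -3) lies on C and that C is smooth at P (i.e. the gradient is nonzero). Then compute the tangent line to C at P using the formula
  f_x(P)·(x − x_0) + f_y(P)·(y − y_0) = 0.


Tangent line at P: -8*x - y + 21 = 0.

Step 1: f(3, -3) = 0, so P lies on C.
Step 2: partial derivatives
  f_x(x, y) = -2*x - 2, f_y(x, y) = -1.
  f_x(P) = -8, f_y(P) = -1 (gradient nonzero, so P is smooth).
Step 3: tangent line at P: -8·(x − 3) + -1·(y − -3) = 0.
Expanding: -8*x - y + 21 = 0.


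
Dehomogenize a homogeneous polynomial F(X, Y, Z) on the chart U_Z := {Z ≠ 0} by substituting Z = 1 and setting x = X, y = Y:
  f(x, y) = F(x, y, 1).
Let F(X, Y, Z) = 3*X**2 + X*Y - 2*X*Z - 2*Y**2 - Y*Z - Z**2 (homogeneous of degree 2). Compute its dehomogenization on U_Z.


f(x, y) = 3*x**2 + x*y - 2*x - 2*y**2 - y - 1

On U_Z we set Z = 1. Each monomial c·X^i·Y^j·Z^k in F becomes c·x^i·y^j·1^k = c·x^i·y^j.
Substituting Z = 1: F(X, Y, 1) = 3*x**2 + x*y - 2*x - 2*y**2 - y - 1.
Note: deg(f) ≤ deg(F) = 2; strict inequality happens when F is divisible by Z (lost terms).


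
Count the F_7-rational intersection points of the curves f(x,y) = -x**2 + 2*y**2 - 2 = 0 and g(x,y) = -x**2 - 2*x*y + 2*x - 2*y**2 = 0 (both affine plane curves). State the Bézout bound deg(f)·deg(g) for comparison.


Common zeros: ∅; count = 0; Bézout bound = 4.

deg(f) = 2, deg(g) = 2, so Bézout bound = 4.
Scan x ∈ F_7. For each x, list the y ∈ F_7 with f(x, y) ≡ 0 and those with g(x, y) ≡ 0 (mod 7); the common zeros in that column are the intersection.
  x = 0: f ≡ 0 at y ∈ {1, 6}; g ≡ 0 at y ∈ {0}; common: ∅.
  x = 1: f ≡ 0 at y ∈ ∅; g ≡ 0 at y ∈ ∅; common: ∅.
  x = 2: f ≡ 0 at y ∈ ∅; g ≡ 0 at y ∈ {0, 5}; common: ∅.
  x = 3: f ≡ 0 at y ∈ {3, 4}; g ≡ 0 at y ∈ ∅; common: ∅.
  x = 4: f ≡ 0 at y ∈ {3, 4}; g ≡ 0 at y ∈ {5}; common: ∅.
  x = 5: f ≡ 0 at y ∈ ∅; g ≡ 0 at y ∈ {3, 6}; common: ∅.
  x = 6: f ≡ 0 at y ∈ ∅; g ≡ 0 at y ∈ {2, 6}; common: ∅.
Collecting: common zeros = ∅, so the count is 0.
Comparison with the Bézout bound: 0 ≤ 4 = deg(f)·deg(g), as expected for curves with no common component (the affine F_7-count falls short of the bound because intersections may lie at infinity, over extension fields, or carry multiplicity).


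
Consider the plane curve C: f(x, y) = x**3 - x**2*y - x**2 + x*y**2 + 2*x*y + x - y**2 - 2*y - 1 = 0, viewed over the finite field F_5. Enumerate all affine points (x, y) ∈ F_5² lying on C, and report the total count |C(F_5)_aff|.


Affine F_5-points: {(0, 4), (1, 0), (2, 0), (2, 2), (3, 0)}; count = 5.

For each of the 25 pairs (x, y) ∈ F_5², evaluate f(x, y) mod 5. Record the zeros.
  x = 0: [0↦4, 1↦1, 2↦1, 3↦4, 4↦0]  zeros at y ∈ {4}
  x = 1: [0↦0, 1↦4, 2↦3, 3↦2, 4↦1]  zeros at y ∈ {0}
  x = 2: [0↦0, 1↦4, 2↦0, 3↦3, 4↦3]  zeros at y ∈ {0, 2}
  x = 3: [0↦0, 1↦2, 2↦3, 3↦3, 4↦2]  zeros at y ∈ {0}
  x = 4: [0↦1, 1↦4, 2↦3, 3↦3, 4↦4]  zeros at y ∈ ∅
Collecting zeros: affine points = {(0, 4), (1, 0), (2, 0), (2, 2), (3, 0)}.
Total count |C(F_5)_aff| = 5.


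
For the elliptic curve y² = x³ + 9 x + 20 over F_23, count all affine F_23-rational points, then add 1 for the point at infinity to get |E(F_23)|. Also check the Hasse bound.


Affine points = {(2, 0), (5, 11), (5, 12), (7, 9), (7, 14), (8, 11), (8, 12), (9, 5), (9, 18), (10, 11), (10, 12), (11, 1), (11, 22), (12, 4), (12, 19), (17, 7), (17, 16), (19, 9), (19, 14), (20, 9), (20, 14)}; affine count = 21; |E(F_23)| = 22.

Discriminant check: Δ ∝ 4a³ + 27b² = 4·9³ + 27·20² = 4·729 + 27·400 ≡ 8 (mod 23). Nonzero ⇒ E is nonsingular.
For each x ∈ F_23, compute rhs = x³ + 9·x + 20 mod 23, then count y ∈ F_23 with y² ≡ rhs.
  x = 0: rhs = 20, matching y values: none (0 points).
  x = 1: rhs = 7, matching y values: none (0 points).
  x = 2: rhs = 0, matching y values: 0 (1 points).
  x = 3: rhs = 5, matching y values: none (0 points).
  x = 4: rhs = 5, matching y values: none (0 points).
  x = 5: rhs = 6, matching y values: 11, 12 (2 points).
  x = 6: rhs = 14, matching y values: none (0 points).
  x = 7: rhs = 12, matching y values: 9, 14 (2 points).
  x = 8: rhs = 6, matching y values: 11, 12 (2 points).
  x = 9: rhs = 2, matching y values: 5, 18 (2 points).
  x = 10: rhs = 6, matching y values: 11, 12 (2 points).
  x = 11: rhs = 1, matching y values: 1, 22 (2 points).
  x = 12: rhs = 16, matching y values: 4, 19 (2 points).
  x = 13: rhs = 11, matching y values: none (0 points).
  x = 14: rhs = 15, matching y values: none (0 points).
  x = 15: rhs = 11, matching y values: none (0 points).
  x = 16: rhs = 5, matching y values: none (0 points).
  x = 17: rhs = 3, matching y values: 7, 16 (2 points).
  x = 18: rhs = 11, matching y values: none (0 points).
  x = 19: rhs = 12, matching y values: 9, 14 (2 points).
  x = 20: rhs = 12, matching y values: 9, 14 (2 points).
  x = 21: rhs = 17, matching y values: none (0 points).
  x = 22: rhs = 10, matching y values: none (0 points).
Total affine count: 21.
Full point count |E(F_23)| = 21 + 1 = 22.
Hasse bound: |22 − (23+1)| = |-2| = 2 ≤ 2√23 ≈ 9.5917 ✓.


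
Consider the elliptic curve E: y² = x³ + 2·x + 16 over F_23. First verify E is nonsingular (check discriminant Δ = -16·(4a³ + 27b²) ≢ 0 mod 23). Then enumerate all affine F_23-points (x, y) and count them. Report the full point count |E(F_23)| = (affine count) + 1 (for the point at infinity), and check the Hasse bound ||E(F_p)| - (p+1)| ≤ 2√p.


Affine points = {(0, 4), (0, 19), (3, 7), (3, 16), (5, 6), (5, 17), (9, 2), (9, 21), (10, 1), (10, 22), (11, 9), (11, 14), (13, 10), (13, 13), (16, 2), (16, 21), (17, 8), (17, 15), (19, 6), (19, 17), (20, 11), (20, 12), (21, 2), (21, 21), (22, 6), (22, 17)}; affine count = 26; |E(F_23)| = 27.

Discriminant check: Δ ∝ 4a³ + 27b² = 4·2³ + 27·16² = 4·8 + 27·256 ≡ 21 (mod 23). Nonzero ⇒ E is nonsingular.
For each x ∈ F_23, compute rhs = x³ + 2·x + 16 mod 23, then count y ∈ F_23 with y² ≡ rhs.
  x = 0: rhs = 16, matching y values: 4, 19 (2 points).
  x = 1: rhs = 19, matching y values: none (0 points).
  x = 2: rhs = 5, matching y values: none (0 points).
  x = 3: rhs = 3, matching y values: 7, 16 (2 points).
  x = 4: rhs = 19, matching y values: none (0 points).
  x = 5: rhs = 13, matching y values: 6, 17 (2 points).
  x = 6: rhs = 14, matching y values: none (0 points).
  x = 7: rhs = 5, matching y values: none (0 points).
  x = 8: rhs = 15, matching y values: none (0 points).
  x = 9: rhs = 4, matching y values: 2, 21 (2 points).
  x = 10: rhs = 1, matching y values: 1, 22 (2 points).
  x = 11: rhs = 12, matching y values: 9, 14 (2 points).
  x = 12: rhs = 20, matching y values: none (0 points).
  x = 13: rhs = 8, matching y values: 10, 13 (2 points).
  x = 14: rhs = 5, matching y values: none (0 points).
  x = 15: rhs = 17, matching y values: none (0 points).
  x = 16: rhs = 4, matching y values: 2, 21 (2 points).
  x = 17: rhs = 18, matching y values: 8, 15 (2 points).
  x = 18: rhs = 19, matching y values: none (0 points).
  x = 19: rhs = 13, matching y values: 6, 17 (2 points).
  x = 20: rhs = 6, matching y values: 11, 12 (2 points).
  x = 21: rhs = 4, matching y values: 2, 21 (2 points).
  x = 22: rhs = 13, matching y values: 6, 17 (2 points).
Total affine count: 26.
Full point count |E(F_23)| = 26 + 1 = 27.
Hasse bound: |27 − (23+1)| = |3| = 3 ≤ 2√23 ≈ 9.5917 ✓.


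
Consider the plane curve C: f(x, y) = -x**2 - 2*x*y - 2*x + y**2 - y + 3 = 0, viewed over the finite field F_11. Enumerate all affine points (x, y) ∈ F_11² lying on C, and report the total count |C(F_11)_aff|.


Affine F_11-points: {(0, 6), (1, 0), (1, 3), (2, 2), (2, 3), (3, 2), (3, 5), (4, 10), (7, 5), (7, 10), (8, 0), (8, 6)}; count = 12.

For each of the 121 pairs (x, y) ∈ F_11², evaluate f(x, y) mod 11. Record the zeros.
  x = 0: [0↦3, 1↦3, 2↦5, 3↦9, 4↦4, 5↦1, 6↦0, 7↦1, 8↦4, 9↦9, 10↦5]  zeros at y ∈ {6}
  x = 1: [0↦0, 1↦9, 2↦9, 3↦0, 4↦4, 5↦10, 6↦7, 7↦6, 8↦7, 9↦10, 10↦4]  zeros at y ∈ {0, 3}
  x = 2: [0↦6, 1↦2, 2↦0, 3↦0, 4↦2, 5↦6, 6↦1, 7↦9, 8↦8, 9↦9, 10↦1]  zeros at y ∈ {2, 3}
  x = 3: [0↦10, 1↦4, 2↦0, 3↦9, 4↦9, 5↦0, 6↦4, 7↦10, 8↦7, 9↦6, 10↦7]  zeros at y ∈ {2, 5}
  x = 4: [0↦1, 1↦4, 2↦9, 3↦5, 4↦3, 5↦3, 6↦5, 7↦9, 8↦4, 9↦1, 10↦0]  zeros at y ∈ {10}
  x = 5: [0↦1, 1↦2, 2↦5, 3↦10, 4↦6, 5↦4, 6↦4, 7↦6, 8↦10, 9↦5, 10↦2]  zeros at y ∈ ∅
  x = 6: [0↦10, 1↦9, 2↦10, 3↦2, 4↦7, 5↦3, 6↦1, 7↦1, 8↦3, 9↦7, 10↦2]  zeros at y ∈ ∅
  x = 7: [0↦6, 1↦3, 2↦2, 3↦3, 4↦6, 5↦0, 6↦7, 7↦5, 8↦5, 9↦7, 10↦0]  zeros at y ∈ {5, 10}
  x = 8: [0↦0, 1↦6, 2↦3, 3↦2, 4↦3, 5↦6, 6↦0, 7↦7, 8↦5, 9↦5, 10↦7]  zeros at y ∈ {0, 6}
  x = 9: [0↦3, 1↦7, 2↦2, 3↦10, 4↦9, 5↦10, 6↦2, 7↦7, 8↦3, 9↦1, 10↦1]  zeros at y ∈ ∅
  x = 10: [0↦4, 1↦6, 2↦10, 3↦5, 4↦2, 5↦1, 6↦2, 7↦5, 8↦10, 9↦6, 10↦4]  zeros at y ∈ ∅
Collecting zeros: affine points = {(0, 6), (1, 0), (1, 3), (2, 2), (2, 3), (3, 2), (3, 5), (4, 10), (7, 5), (7, 10), (8, 0), (8, 6)}.
Total count |C(F_11)_aff| = 12.


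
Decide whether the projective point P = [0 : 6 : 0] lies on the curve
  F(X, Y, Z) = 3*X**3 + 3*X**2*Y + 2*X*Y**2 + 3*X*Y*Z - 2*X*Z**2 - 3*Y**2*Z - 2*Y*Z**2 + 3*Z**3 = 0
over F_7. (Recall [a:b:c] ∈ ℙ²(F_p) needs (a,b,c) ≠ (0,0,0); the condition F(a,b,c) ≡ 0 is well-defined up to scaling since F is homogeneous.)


F(0,6,0) ≡ 0 (mod 7); P is on the curve.

Evaluate F(0, 6, 0) term-by-term (mod 7).
  3*X**3 ↦ 3·0·1·1 = 0
  3*X**2*Y ↦ 3·0·6·1 = 0
  2*X*Y**2 ↦ 2·0·36·1 = 0
  3*X*Y*Z ↦ 3·0·6·0 = 0
  -2*X*Z**2 ↦ -2·0·1·0 = 0
  -3*Y**2*Z ↦ -3·1·36·0 = 0
  -2*Y*Z**2 ↦ -2·1·6·0 = 0
  3*Z**3 ↦ 3·1·1·0 = 0
Sum: F(0, 6, 0) = (0) + (0) + (0) + (0) + (0) + (0) + (0) + (0) = 0.
Reducing mod 7: 0 ≡ 0 (mod 7).
Since F(a, b, c) ≡ 0 (mod 7), P lies on the curve.


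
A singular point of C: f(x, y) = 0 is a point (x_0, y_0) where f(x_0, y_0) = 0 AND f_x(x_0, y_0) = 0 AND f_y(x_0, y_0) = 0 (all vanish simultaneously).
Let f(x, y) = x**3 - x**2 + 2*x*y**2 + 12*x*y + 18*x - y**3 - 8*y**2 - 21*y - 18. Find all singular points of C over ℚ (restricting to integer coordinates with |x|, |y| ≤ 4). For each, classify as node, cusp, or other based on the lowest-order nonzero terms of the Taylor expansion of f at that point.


Singular points: {(0, -3)}; classification: node.

Compute partial derivatives:
  f_x = 3*x**2 - 2*x + 2*y**2 + 12*y + 18.
  f_y = 4*x*y + 12*x - 3*y**2 - 16*y - 21.
Scan x_0 ∈ {−4, ..., 4}. For each x_0, f_y(x_0, y) is a polynomial in y; find its integer roots y ∈ {−4, ..., 4}, then test f_x and f at those candidates.
  x = -4: f_y(-4, y) = -3*y**2 - 32*y - 69; vanishes at y ∈ {-3}. (-4, -3): f_x = 56 ≠ 0.
  x = -3: f_y(-3, y) = -3*y**2 - 28*y - 57; vanishes at y ∈ {-3}. (-3, -3): f_x = 33 ≠ 0.
  x = -2: f_y(-2, y) = -3*y**2 - 24*y - 45; vanishes at y ∈ {-3}. (-2, -3): f_x = 16 ≠ 0.
  x = -1: f_y(-1, y) = -3*y**2 - 20*y - 33; vanishes at y ∈ {-3}. (-1, -3): f_x = 5 ≠ 0.
  x = 0: f_y(0, y) = -3*y**2 - 16*y - 21; vanishes at y ∈ {-3}. (0, -3): f_x = 0, f = 0 — SINGULAR.
  x = 1: f_y(1, y) = -3*y**2 - 12*y - 9; vanishes at y ∈ {-3, -1}. (1, -3): f_x = 1 ≠ 0; (1, -1): f_x = 9 ≠ 0.
  x = 2: f_y(2, y) = -3*y**2 - 8*y + 3; vanishes at y ∈ {-3}. (2, -3): f_x = 8 ≠ 0.
  x = 3: f_y(3, y) = -3*y**2 - 4*y + 15; vanishes at y ∈ {-3}. (3, -3): f_x = 21 ≠ 0.
  x = 4: f_y(4, y) = 27 - 3*y**2; vanishes at y ∈ {-3, 3}. (4, -3): f_x = 40 ≠ 0; (4, 3): f_x = 112 ≠ 0.
Only singular point on the grid: (0, -3).
Classify: substitute x = 0 + u, y = -3 + v and expand: f = u**3 - u**2 + 2*u*v**2 - v**3 + v**2.
No constant or linear terms (consistent with a singular point). Quadratic part: -u**2 + v**2. Cubic part: u**3 + 2*u*v**2 - v**3.
The quadratic part v**2 - u**2 = (v − u)(v + u) splits into two distinct linear factors, so there are two distinct tangent lines y − -3 = ±(x − 0) — this is a node (ordinary double point).
Classification: node.


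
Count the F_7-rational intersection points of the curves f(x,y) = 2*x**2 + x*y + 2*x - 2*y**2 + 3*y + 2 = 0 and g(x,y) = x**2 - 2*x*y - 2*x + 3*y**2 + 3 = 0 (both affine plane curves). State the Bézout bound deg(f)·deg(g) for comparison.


Common zeros: {(1, 6)}; count = 1; Bézout bound = 4.

deg(f) = 2, deg(g) = 2, so Bézout bound = 4.
Scan x ∈ F_7. For each x, list the y ∈ F_7 with f(x, y) ≡ 0 and those with g(x, y) ≡ 0 (mod 7); the common zeros in that column are the intersection.
  x = 0: f ≡ 0 at y ∈ {2, 3}; g ≡ 0 at y ∈ ∅; common: ∅.
  x = 1: f ≡ 0 at y ∈ {3, 6}; g ≡ 0 at y ∈ {4, 6}; common: {6}.
  x = 2: f ≡ 0 at y ∈ {0, 6}; g ≡ 0 at y ∈ {2, 4}; common: ∅.
  x = 3: f ≡ 0 at y ∈ ∅; g ≡ 0 at y ∈ ∅; common: ∅.
  x = 4: f ≡ 0 at y ∈ {0}; g ≡ 0 at y ∈ {2, 3}; common: ∅.
  x = 5: f ≡ 0 at y ∈ {2}; g ≡ 0 at y ∈ ∅; common: ∅.
  x = 6: f ≡ 0 at y ∈ ∅; g ≡ 0 at y ∈ {5, 6}; common: ∅.
Collecting: common zeros = {(1, 6)}, so the count is 1.
Comparison with the Bézout bound: 1 ≤ 4 = deg(f)·deg(g), as expected for curves with no common component (the affine F_7-count falls short of the bound because intersections may lie at infinity, over extension fields, or carry multiplicity).


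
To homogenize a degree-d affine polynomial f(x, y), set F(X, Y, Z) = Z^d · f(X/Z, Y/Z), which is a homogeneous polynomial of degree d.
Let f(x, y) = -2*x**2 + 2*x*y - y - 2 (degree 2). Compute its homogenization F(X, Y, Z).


F(X, Y, Z) = -2*X**2 + 2*X*Y - Y*Z - 2*Z**2

deg(f) = 2.
Substitute x = X/Z, y = Y/Z into f, then multiply by Z^2.
  monomial -2·x^2·y^0 ↦ -2·X^2·Y^0·Z^0.
  monomial 2·x^1·y^1 ↦ 2·X^1·Y^1·Z^0.
  monomial -1·x^0·y^1 ↦ -1·X^0·Y^1·Z^1.
  monomial -2·x^0·y^0 ↦ -2·X^0·Y^0·Z^2.
Collecting: F(X, Y, Z) = -2*X**2 + 2*X*Y - Y*Z - 2*Z**2.


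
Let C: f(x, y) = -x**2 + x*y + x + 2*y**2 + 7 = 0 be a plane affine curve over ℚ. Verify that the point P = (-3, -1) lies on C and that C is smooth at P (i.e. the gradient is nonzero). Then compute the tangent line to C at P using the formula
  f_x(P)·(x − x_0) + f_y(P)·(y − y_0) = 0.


Tangent line at P: 6*x - 7*y + 11 = 0.

Step 1: f(-3, -1) = 0, so P lies on C.
Step 2: partial derivatives
  f_x(x, y) = -2*x + y + 1, f_y(x, y) = x + 4*y.
  f_x(P) = 6, f_y(P) = -7 (gradient nonzero, so P is smooth).
Step 3: tangent line at P: 6·(x − -3) + -7·(y − -1) = 0.
Expanding: 6*x - 7*y + 11 = 0.


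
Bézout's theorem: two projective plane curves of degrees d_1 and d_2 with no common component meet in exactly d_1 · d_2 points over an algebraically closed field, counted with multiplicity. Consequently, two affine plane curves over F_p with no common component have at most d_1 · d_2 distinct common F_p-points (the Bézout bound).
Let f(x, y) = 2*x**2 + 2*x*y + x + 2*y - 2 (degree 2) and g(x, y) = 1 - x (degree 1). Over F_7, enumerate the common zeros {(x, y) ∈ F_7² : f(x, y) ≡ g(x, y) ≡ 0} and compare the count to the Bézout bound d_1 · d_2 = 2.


Common zeros: {(1, 5)}; count = 1; Bézout bound = 2.

deg(f) = 2, deg(g) = 1, so Bézout bound = 2.
Scan x ∈ F_7. For each x, list the y ∈ F_7 with f(x, y) ≡ 0 and those with g(x, y) ≡ 0 (mod 7); the common zeros in that column are the intersection.
  x = 0: f ≡ 0 at y ∈ {1}; g ≡ 0 at y ∈ ∅; common: ∅.
  x = 1: f ≡ 0 at y ∈ {5}; g ≡ 0 at y ∈ {0, 1, 2, 3, 4, 5, 6}; common: {5}.
  x = 2: f ≡ 0 at y ∈ {1}; g ≡ 0 at y ∈ ∅; common: ∅.
  x = 3: f ≡ 0 at y ∈ {2}; g ≡ 0 at y ∈ ∅; common: ∅.
  x = 4: f ≡ 0 at y ∈ {5}; g ≡ 0 at y ∈ ∅; common: ∅.
  x = 5: f ≡ 0 at y ∈ {2}; g ≡ 0 at y ∈ ∅; common: ∅.
  x = 6: f ≡ 0 at y ∈ ∅; g ≡ 0 at y ∈ ∅; common: ∅.
Collecting: common zeros = {(1, 5)}, so the count is 1.
Comparison with the Bézout bound: 1 ≤ 2 = deg(f)·deg(g), as expected for curves with no common component (the affine F_7-count falls short of the bound because intersections may lie at infinity, over extension fields, or carry multiplicity).


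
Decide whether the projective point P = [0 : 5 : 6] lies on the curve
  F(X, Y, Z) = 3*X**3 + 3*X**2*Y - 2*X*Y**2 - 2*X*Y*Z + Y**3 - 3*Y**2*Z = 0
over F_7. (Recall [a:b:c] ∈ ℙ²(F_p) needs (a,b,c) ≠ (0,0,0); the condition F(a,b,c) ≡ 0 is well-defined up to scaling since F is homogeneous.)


F(0,5,6) ≡ 4 (mod 7); P is NOT on the curve.

Evaluate F(0, 5, 6) term-by-term (mod 7).
  3*X**3 ↦ 3·0·1·1 = 0
  3*X**2*Y ↦ 3·0·5·1 = 0
  -2*X*Y**2 ↦ -2·0·25·1 = 0
  -2*X*Y*Z ↦ -2·0·5·6 = 0
  Y**3 ↦ 1·1·125·1 = 125
  -3*Y**2*Z ↦ -3·1·25·6 = -450
Sum: F(0, 5, 6) = (0) + (0) + (0) + (0) + (125) + (-450) = -325.
Reducing mod 7: -325 ≡ 4 (mod 7).
Since F(a, b, c) ≡ 4 ≠ 0 (mod 7), P does NOT lie on the curve.


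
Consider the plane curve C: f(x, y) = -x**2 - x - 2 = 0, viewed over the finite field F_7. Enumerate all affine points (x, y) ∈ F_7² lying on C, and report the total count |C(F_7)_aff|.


Affine F_7-points: {(3, 0), (3, 1), (3, 2), (3, 3), (3, 4), (3, 5), (3, 6)}; count = 7.

For each of the 49 pairs (x, y) ∈ F_7², evaluate f(x, y) mod 7. Record the zeros.
  x = 0: [0↦5, 1↦5, 2↦5, 3↦5, 4↦5, 5↦5, 6↦5]  zeros at y ∈ ∅
  x = 1: [0↦3, 1↦3, 2↦3, 3↦3, 4↦3, 5↦3, 6↦3]  zeros at y ∈ ∅
  x = 2: [0↦6, 1↦6, 2↦6, 3↦6, 4↦6, 5↦6, 6↦6]  zeros at y ∈ ∅
  x = 3: [0↦0, 1↦0, 2↦0, 3↦0, 4↦0, 5↦0, 6↦0]  zeros at y ∈ {0, 1, 2, 3, 4, 5, 6}
  x = 4: [0↦6, 1↦6, 2↦6, 3↦6, 4↦6, 5↦6, 6↦6]  zeros at y ∈ ∅
  x = 5: [0↦3, 1↦3, 2↦3, 3↦3, 4↦3, 5↦3, 6↦3]  zeros at y ∈ ∅
  x = 6: [0↦5, 1↦5, 2↦5, 3↦5, 4↦5, 5↦5, 6↦5]  zeros at y ∈ ∅
Collecting zeros: affine points = {(3, 0), (3, 1), (3, 2), (3, 3), (3, 4), (3, 5), (3, 6)}.
Total count |C(F_7)_aff| = 7.


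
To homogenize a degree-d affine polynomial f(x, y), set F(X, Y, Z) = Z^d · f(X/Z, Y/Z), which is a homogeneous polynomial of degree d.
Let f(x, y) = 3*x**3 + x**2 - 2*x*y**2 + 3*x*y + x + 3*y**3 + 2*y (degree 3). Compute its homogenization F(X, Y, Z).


F(X, Y, Z) = 3*X**3 + X**2*Z - 2*X*Y**2 + 3*X*Y*Z + X*Z**2 + 3*Y**3 + 2*Y*Z**2

deg(f) = 3.
Substitute x = X/Z, y = Y/Z into f, then multiply by Z^3.
  monomial 3·x^3·y^0 ↦ 3·X^3·Y^0·Z^0.
  monomial 1·x^2·y^0 ↦ 1·X^2·Y^0·Z^1.
  monomial -2·x^1·y^2 ↦ -2·X^1·Y^2·Z^0.
  monomial 3·x^1·y^1 ↦ 3·X^1·Y^1·Z^1.
  monomial 1·x^1·y^0 ↦ 1·X^1·Y^0·Z^2.
  monomial 3·x^0·y^3 ↦ 3·X^0·Y^3·Z^0.
  monomial 2·x^0·y^1 ↦ 2·X^0·Y^1·Z^2.
Collecting: F(X, Y, Z) = 3*X**3 + X**2*Z - 2*X*Y**2 + 3*X*Y*Z + X*Z**2 + 3*Y**3 + 2*Y*Z**2.


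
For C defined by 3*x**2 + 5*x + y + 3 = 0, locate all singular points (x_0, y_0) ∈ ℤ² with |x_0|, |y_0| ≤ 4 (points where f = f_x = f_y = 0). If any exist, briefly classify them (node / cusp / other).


No singular points in the scanned grid; C is smooth there.

Compute partial derivatives:
  f_x = 6*x + 5.
  f_y = 1.
f_y = 1 is a nonzero constant, so f_y never vanishes: no point (x, y) can satisfy f = f_x = f_y = 0. In particular no (x, y) ∈ {−4, ..., 4}² is singular; the curve is smooth.


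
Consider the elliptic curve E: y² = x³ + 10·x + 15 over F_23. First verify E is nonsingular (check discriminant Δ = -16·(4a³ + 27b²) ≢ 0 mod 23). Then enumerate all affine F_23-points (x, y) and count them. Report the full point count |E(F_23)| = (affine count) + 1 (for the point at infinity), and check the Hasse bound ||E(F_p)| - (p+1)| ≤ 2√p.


Affine points = {(1, 7), (1, 16), (3, 7), (3, 16), (4, 2), (4, 21), (5, 11), (5, 12), (8, 3), (8, 20), (9, 11), (9, 12), (12, 0), (14, 1), (14, 22), (16, 4), (16, 19), (18, 1), (18, 22), (19, 7), (19, 16), (20, 2), (20, 21), (22, 2), (22, 21)}; affine count = 25; |E(F_23)| = 26.

Discriminant check: Δ ∝ 4a³ + 27b² = 4·10³ + 27·15² = 4·1000 + 27·225 ≡ 1 (mod 23). Nonzero ⇒ E is nonsingular.
For each x ∈ F_23, compute rhs = x³ + 10·x + 15 mod 23, then count y ∈ F_23 with y² ≡ rhs.
  x = 0: rhs = 15, matching y values: none (0 points).
  x = 1: rhs = 3, matching y values: 7, 16 (2 points).
  x = 2: rhs = 20, matching y values: none (0 points).
  x = 3: rhs = 3, matching y values: 7, 16 (2 points).
  x = 4: rhs = 4, matching y values: 2, 21 (2 points).
  x = 5: rhs = 6, matching y values: 11, 12 (2 points).
  x = 6: rhs = 15, matching y values: none (0 points).
  x = 7: rhs = 14, matching y values: none (0 points).
  x = 8: rhs = 9, matching y values: 3, 20 (2 points).
  x = 9: rhs = 6, matching y values: 11, 12 (2 points).
  x = 10: rhs = 11, matching y values: none (0 points).
  x = 11: rhs = 7, matching y values: none (0 points).
  x = 12: rhs = 0, matching y values: 0 (1 points).
  x = 13: rhs = 19, matching y values: none (0 points).
  x = 14: rhs = 1, matching y values: 1, 22 (2 points).
  x = 15: rhs = 21, matching y values: none (0 points).
  x = 16: rhs = 16, matching y values: 4, 19 (2 points).
  x = 17: rhs = 15, matching y values: none (0 points).
  x = 18: rhs = 1, matching y values: 1, 22 (2 points).
  x = 19: rhs = 3, matching y values: 7, 16 (2 points).
  x = 20: rhs = 4, matching y values: 2, 21 (2 points).
  x = 21: rhs = 10, matching y values: none (0 points).
  x = 22: rhs = 4, matching y values: 2, 21 (2 points).
Total affine count: 25.
Full point count |E(F_23)| = 25 + 1 = 26.
Hasse bound: |26 − (23+1)| = |2| = 2 ≤ 2√23 ≈ 9.5917 ✓.


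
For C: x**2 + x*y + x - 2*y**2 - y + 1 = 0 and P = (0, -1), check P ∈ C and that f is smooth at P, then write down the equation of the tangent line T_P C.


Tangent line at P: 3*y + 3 = 0.

Step 1: f(0, -1) = 0, so P lies on C.
Step 2: partial derivatives
  f_x(x, y) = 2*x + y + 1, f_y(x, y) = x - 4*y - 1.
  f_x(P) = 0, f_y(P) = 3 (gradient nonzero, so P is smooth).
Step 3: tangent line at P: 0·(x − 0) + 3·(y − -1) = 0.
Expanding: 3*y + 3 = 0.


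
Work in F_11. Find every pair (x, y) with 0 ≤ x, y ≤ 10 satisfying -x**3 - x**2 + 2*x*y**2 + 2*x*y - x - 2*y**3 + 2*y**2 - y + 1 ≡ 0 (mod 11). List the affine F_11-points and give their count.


Affine F_11-points: {(0, 1), (0, 4), (0, 7), (1, 2), (2, 4), (3, 7), (3, 9), (3, 10), (5, 0), (6, 8), (7, 6), (7, 7), (8, 0), (8, 4), (8, 5)}; count = 15.

For each of the 121 pairs (x, y) ∈ F_11², evaluate f(x, y) mod 11. Record the zeros.
  x = 0: [0↦1, 1↦0, 2↦2, 3↦6, 4↦0, 5↦5, 6↦9, 7↦0, 8↦10, 9↦5, 10↦6]  zeros at y ∈ {1, 4, 7}
  x = 1: [0↦9, 1↦1, 2↦0, 3↦5, 4↦4, 5↦7, 6↦2, 7↦10, 8↦8, 9↦6, 10↦3]  zeros at y ∈ {2}
  x = 2: [0↦9, 1↦5, 2↦1, 3↦7, 4↦0, 5↦1, 6↦9, 7↦1, 8↦9, 9↦10, 10↦3]  zeros at y ∈ {4}
  x = 3: [0↦6, 1↦6, 2↦10, 3↦6, 4↦4, 5↦3, 6↦2, 7↦0, 8↦7, 9↦0, 10↦0]  zeros at y ∈ {7, 9, 10}
  x = 4: [0↦5, 1↦9, 2↦10, 3↦7, 4↦10, 5↦7, 6↦8, 7↦1, 8↦7, 9↦3, 10↦10]  zeros at y ∈ ∅
  x = 5: [0↦0, 1↦8, 2↦6, 3↦4, 4↦1, 5↦7, 6↦10, 7↦9, 8↦3, 9↦2, 10↦5]  zeros at y ∈ {0}
  x = 6: [0↦7, 1↦8, 2↦3, 3↦2, 4↦4, 5↦8, 6↦2, 7↦7, 8↦0, 9↦2, 10↦1]  zeros at y ∈ {8}
  x = 7: [0↦9, 1↦3, 2↦6, 3↦6, 4↦2, 5↦4, 6↦0, 7↦0, 8↦3, 9↦8, 10↦3]  zeros at y ∈ {6, 7}
  x = 8: [0↦0, 1↦9, 2↦9, 3↦10, 4↦0, 5↦0, 6↦9, 7↦4, 8↦6, 9↦3, 10↦5]  zeros at y ∈ {0, 4, 5}
  x = 9: [0↦7, 1↦9, 2↦6, 3↦8, 4↦3, 5↦1, 6↦1, 7↦2, 8↦3, 9↦3, 10↦1]  zeros at y ∈ ∅
  x = 10: [0↦2, 1↦8, 2↦2, 3↦5, 4↦5, 5↦1, 6↦3, 7↦10, 8↦10, 9↦2, 10↦7]  zeros at y ∈ ∅
Collecting zeros: affine points = {(0, 1), (0, 4), (0, 7), (1, 2), (2, 4), (3, 7), (3, 9), (3, 10), (5, 0), (6, 8), (7, 6), (7, 7), (8, 0), (8, 4), (8, 5)}.
Total count |C(F_11)_aff| = 15.
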